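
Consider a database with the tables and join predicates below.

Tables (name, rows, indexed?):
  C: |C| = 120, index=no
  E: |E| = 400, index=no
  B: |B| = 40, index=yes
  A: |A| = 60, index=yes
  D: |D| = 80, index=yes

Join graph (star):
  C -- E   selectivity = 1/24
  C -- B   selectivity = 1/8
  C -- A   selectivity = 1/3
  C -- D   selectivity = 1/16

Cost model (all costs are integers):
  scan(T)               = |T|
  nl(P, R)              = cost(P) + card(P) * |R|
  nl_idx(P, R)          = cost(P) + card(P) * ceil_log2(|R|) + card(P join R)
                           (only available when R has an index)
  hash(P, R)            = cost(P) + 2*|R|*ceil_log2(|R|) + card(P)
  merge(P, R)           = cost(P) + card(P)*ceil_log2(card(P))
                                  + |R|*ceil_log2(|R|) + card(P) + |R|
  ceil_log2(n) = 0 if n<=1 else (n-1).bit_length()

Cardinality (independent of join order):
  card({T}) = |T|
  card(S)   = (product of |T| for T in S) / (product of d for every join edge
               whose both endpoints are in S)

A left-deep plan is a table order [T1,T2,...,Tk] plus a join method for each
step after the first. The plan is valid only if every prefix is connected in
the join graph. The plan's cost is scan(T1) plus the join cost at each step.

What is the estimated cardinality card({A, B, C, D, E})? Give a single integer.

1000000

Tables in S: A(60), B(40), C(120), D(80), E(400)
Edges inside S: C-E(d=24), C-B(d=8), C-A(d=3), C-D(d=16)
numerator = 60 * 40 * 120 * 80 * 400 = 9216000000
denominator = 24 * 8 * 3 * 16 = 9216
card(S) = 9216000000 / 9216 = 1000000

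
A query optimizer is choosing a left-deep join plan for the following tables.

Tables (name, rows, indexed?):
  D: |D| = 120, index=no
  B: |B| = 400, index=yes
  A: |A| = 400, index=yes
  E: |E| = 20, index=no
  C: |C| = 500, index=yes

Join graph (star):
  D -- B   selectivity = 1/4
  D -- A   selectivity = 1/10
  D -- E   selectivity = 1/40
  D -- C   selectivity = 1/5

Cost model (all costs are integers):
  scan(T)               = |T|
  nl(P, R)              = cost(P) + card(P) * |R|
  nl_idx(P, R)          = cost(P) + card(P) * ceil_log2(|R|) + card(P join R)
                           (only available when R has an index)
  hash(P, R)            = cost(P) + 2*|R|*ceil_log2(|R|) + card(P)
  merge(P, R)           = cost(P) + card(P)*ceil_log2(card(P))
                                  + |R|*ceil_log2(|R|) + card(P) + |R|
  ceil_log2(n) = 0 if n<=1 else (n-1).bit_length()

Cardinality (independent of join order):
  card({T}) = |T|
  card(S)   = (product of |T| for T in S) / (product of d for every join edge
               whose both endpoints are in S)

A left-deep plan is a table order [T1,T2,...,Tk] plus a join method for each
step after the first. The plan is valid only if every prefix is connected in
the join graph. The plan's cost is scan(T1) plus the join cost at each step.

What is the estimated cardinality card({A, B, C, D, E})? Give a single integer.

24000000

Tables in S: A(400), B(400), C(500), D(120), E(20)
Edges inside S: D-B(d=4), D-A(d=10), D-E(d=40), D-C(d=5)
numerator = 400 * 400 * 500 * 120 * 20 = 192000000000
denominator = 4 * 10 * 40 * 5 = 8000
card(S) = 192000000000 / 8000 = 24000000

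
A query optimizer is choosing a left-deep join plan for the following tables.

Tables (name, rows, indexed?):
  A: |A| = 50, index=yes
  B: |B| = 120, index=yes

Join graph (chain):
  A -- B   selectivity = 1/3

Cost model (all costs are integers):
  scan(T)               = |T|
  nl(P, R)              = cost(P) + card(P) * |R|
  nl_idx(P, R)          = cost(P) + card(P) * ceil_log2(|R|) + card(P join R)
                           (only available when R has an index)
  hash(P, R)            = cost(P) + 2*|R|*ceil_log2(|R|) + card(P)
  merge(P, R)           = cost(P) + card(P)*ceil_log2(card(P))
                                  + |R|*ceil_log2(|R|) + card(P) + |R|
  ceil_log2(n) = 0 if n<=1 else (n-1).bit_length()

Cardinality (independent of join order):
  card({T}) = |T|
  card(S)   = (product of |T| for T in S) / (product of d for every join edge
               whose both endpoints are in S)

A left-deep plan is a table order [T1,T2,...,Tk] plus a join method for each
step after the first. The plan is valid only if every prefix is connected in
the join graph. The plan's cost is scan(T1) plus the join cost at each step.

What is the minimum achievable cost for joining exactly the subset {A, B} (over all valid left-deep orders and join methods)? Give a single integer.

840

Selinger DP over subsets of {A,B}:
  {A}: scan cost=50, card=50
  {B}: scan cost=120, card=120
  {AB}: card=2000; try (A,hash)→840, (B,merge)→1360, (A,merge)→1430, (B,hash)→1780, (B,nl_idx)→2400, (A,nl_idx)→2840 …(+2); best=840 via (A,hash)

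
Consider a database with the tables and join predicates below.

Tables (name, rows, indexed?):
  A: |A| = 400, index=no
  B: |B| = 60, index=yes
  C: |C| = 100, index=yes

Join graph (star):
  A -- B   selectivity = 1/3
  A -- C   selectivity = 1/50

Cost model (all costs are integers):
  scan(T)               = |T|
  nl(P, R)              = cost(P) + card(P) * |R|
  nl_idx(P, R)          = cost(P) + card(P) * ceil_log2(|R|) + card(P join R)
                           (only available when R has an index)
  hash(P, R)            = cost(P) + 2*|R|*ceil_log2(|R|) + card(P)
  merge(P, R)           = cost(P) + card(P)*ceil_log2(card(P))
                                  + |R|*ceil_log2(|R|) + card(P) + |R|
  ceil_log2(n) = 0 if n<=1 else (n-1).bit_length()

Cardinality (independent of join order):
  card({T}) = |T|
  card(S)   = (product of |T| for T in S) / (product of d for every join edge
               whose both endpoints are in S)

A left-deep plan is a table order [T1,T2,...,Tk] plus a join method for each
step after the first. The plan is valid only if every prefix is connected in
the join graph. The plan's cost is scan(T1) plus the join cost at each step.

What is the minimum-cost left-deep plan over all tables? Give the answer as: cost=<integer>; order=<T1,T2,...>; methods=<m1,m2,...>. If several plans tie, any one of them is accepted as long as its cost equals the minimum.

Selinger DP (subsets sized 1..n):
  {A}: scan cost=400, card=400
  {B}: scan cost=60, card=60
  {C}: scan cost=100, card=100
  {AB}: card=8000; try (B,hash)→1520, (A,merge)→4480, (B,merge)→4820, (A,hash)→7320, (B,nl_idx)→10800, (A,nl)→24060 …(+1); best=1520 via (B,hash)
  {AC}: card=800; try (C,hash)→2200, (C,nl_idx)→4000, (A,merge)→4900, (C,merge)→5200, (A,hash)→7400, (A,nl)→40100 …(+1); best=2200 via (C,hash)
  {ABC}: card=16000; try (B,hash)→3720, (C,hash)→10920, (B,merge)→11420, (B,nl_idx)→23000, (B,nl)→50200, (C,nl_idx)→73520 …(+2); best=3720 via (B,hash)

cost=3720; order=A,C,B; methods=hash,hash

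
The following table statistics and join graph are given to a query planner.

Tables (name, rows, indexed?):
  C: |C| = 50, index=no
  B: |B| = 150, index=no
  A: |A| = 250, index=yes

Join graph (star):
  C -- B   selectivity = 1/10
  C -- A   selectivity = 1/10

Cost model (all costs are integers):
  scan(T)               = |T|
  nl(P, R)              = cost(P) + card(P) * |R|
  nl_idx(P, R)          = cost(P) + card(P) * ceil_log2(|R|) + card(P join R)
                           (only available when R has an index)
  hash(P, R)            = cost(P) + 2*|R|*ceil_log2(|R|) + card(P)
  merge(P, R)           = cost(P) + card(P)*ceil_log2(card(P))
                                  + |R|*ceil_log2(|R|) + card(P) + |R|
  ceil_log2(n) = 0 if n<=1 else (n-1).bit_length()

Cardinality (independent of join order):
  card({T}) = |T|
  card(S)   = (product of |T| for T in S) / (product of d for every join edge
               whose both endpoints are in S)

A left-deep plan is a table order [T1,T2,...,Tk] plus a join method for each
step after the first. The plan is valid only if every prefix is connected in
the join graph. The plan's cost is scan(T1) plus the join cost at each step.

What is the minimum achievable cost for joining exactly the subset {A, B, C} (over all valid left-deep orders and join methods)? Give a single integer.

4750

Selinger DP over subsets of {A,B,C}:
  {C}: scan cost=50, card=50
  {B}: scan cost=150, card=150
  {A}: scan cost=250, card=250
  {BC}: card=750; try (C,hash)→900, (B,merge)→1750, (C,merge)→1850, (B,hash)→2500, (B,nl)→7550, (C,nl)→7650; best=900 via (C,hash)
  {AC}: card=1250; try (C,hash)→1100, (A,nl_idx)→1700, (A,merge)→2650, (C,merge)→2850, (A,hash)→4100, (A,nl)→12550 …(+1); best=1100 via (C,hash)
  {ABC}: card=18750; try (B,hash)→4750, (A,hash)→5650, (A,merge)→11400, (B,merge)→17450, (A,nl_idx)→25650, (A,nl)→188400 …(+1); best=4750 via (B,hash)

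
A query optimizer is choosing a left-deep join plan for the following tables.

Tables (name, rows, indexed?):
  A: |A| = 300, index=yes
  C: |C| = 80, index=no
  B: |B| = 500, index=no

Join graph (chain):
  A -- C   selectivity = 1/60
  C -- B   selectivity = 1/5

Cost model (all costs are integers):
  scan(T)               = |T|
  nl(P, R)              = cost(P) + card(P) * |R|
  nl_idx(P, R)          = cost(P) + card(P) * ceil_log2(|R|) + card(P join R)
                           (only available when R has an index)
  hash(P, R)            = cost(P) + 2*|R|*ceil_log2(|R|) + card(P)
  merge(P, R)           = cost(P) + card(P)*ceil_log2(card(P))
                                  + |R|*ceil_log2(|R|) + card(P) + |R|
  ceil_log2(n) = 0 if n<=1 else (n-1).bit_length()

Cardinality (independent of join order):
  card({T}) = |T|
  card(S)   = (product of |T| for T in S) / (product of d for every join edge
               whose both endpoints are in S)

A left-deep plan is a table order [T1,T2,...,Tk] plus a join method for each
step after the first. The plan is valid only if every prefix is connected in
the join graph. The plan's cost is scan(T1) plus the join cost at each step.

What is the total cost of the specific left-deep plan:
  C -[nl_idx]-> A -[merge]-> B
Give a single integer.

10200

step 1: scan C: cost=80, card=80
step 2: join A via nl_idx
    card(P join A) = 80*300/(60) = 400
    cost = 80 + 80*9 + 400 = 1200
step 3: join B via merge
    card(P join B) = 400*500/(5) = 40000
    cost = 1200 + 400*9 + 500*9 + 400 + 500 = 10200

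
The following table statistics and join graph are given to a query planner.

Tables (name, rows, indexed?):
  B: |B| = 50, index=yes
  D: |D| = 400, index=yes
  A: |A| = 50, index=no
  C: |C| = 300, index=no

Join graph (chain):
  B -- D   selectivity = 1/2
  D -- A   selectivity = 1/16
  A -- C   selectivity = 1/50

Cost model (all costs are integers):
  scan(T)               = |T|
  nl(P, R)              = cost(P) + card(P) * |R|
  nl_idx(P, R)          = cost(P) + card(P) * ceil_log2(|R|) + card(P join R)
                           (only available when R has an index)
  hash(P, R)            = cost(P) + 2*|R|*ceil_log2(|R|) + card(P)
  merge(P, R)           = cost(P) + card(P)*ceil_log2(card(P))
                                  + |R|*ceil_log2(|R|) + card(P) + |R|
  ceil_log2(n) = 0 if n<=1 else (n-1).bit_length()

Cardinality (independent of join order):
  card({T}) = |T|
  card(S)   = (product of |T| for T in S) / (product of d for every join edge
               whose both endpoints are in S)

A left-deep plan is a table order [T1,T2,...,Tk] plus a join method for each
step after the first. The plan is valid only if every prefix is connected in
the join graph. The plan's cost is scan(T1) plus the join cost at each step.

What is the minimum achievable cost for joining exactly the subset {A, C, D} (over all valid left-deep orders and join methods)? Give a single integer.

8050

Selinger DP over subsets of {A,C,D}:
  {D}: scan cost=400, card=400
  {A}: scan cost=50, card=50
  {C}: scan cost=300, card=300
  {AD}: card=1250; try (A,hash)→1400, (D,nl_idx)→1750, (D,merge)→4400, (A,merge)→4750, (D,hash)→7300, (D,nl)→20050 …(+1); best=1400 via (A,hash)
  {AC}: card=300; try (A,hash)→1200, (C,merge)→3400, (A,merge)→3650, (C,hash)→5500, (C,nl)→15050, (A,nl)→15300; best=1200 via (A,hash)
  {ACD}: card=7500; try (C,hash)→8050, (D,merge)→8200, (D,hash)→8700, (D,nl_idx)→11400, (C,merge)→19400, (D,nl)→121200 …(+1); best=8050 via (C,hash)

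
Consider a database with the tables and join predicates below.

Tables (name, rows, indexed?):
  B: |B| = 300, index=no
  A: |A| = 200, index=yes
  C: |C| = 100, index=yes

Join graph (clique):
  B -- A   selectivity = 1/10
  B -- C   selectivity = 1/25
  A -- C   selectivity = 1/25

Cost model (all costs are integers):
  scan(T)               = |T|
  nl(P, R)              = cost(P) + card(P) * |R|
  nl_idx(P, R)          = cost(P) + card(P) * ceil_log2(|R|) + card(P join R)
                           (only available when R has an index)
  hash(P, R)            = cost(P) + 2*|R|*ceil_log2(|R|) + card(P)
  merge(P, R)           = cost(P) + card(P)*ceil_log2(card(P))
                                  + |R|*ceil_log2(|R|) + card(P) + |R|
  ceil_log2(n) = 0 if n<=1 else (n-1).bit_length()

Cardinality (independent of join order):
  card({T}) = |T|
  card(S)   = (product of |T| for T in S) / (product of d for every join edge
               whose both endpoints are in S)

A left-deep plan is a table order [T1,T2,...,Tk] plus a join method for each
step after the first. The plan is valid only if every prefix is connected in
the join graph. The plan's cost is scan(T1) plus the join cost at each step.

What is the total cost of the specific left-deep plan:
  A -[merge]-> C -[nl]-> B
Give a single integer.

step 1: scan A: cost=200, card=200
step 2: join C via merge
    card(P join C) = 200*100/(25) = 800
    cost = 200 + 200*8 + 100*7 + 200 + 100 = 2800
step 3: join B via nl
    card(P join B) = 800*300/(10*25) = 960
    cost = 2800 + 800*300 = 242800

242800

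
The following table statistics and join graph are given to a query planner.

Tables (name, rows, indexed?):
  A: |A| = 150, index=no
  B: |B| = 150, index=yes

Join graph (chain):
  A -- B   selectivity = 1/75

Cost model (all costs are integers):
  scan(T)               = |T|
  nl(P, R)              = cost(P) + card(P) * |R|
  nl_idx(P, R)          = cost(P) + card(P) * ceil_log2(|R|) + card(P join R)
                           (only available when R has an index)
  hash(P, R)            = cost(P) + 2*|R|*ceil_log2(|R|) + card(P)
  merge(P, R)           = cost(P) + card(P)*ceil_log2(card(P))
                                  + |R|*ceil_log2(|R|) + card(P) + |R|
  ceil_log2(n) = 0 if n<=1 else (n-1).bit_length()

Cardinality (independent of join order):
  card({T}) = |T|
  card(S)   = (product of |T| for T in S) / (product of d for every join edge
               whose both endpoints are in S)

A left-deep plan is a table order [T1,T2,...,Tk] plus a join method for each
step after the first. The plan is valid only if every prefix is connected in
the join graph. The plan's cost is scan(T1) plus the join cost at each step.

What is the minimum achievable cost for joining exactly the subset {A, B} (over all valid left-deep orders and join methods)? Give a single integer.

1650

Selinger DP over subsets of {A,B}:
  {A}: scan cost=150, card=150
  {B}: scan cost=150, card=150
  {AB}: card=300; try (B,nl_idx)→1650, (B,hash)→2700, (A,hash)→2700, (B,merge)→2850, (A,merge)→2850, (B,nl)→22650 …(+1); best=1650 via (B,nl_idx)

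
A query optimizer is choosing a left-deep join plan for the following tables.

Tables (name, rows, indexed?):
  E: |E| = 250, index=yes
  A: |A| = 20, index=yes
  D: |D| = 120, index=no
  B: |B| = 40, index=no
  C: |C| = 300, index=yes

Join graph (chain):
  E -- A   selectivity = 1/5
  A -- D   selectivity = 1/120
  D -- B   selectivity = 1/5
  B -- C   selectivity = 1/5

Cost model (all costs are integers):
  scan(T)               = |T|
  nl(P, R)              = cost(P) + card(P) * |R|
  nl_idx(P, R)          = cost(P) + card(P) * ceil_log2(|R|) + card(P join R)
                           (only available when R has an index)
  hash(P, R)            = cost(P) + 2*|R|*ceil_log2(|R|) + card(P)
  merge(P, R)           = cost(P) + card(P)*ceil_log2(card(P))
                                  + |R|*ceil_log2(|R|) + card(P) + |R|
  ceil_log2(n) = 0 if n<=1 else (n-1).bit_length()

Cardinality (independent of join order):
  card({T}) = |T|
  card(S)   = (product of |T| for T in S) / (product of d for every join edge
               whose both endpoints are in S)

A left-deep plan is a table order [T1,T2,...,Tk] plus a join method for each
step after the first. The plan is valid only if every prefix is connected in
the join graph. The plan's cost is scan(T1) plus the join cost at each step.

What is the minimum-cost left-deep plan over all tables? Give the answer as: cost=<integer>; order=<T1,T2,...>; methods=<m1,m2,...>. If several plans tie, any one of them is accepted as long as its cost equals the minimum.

cost=16480; order=D,A,E,B,C; methods=hash,nl_idx,hash,hash

Selinger DP (subsets sized 1..n):
  {E}: scan cost=250, card=250
  {A}: scan cost=20, card=20
  {D}: scan cost=120, card=120
  {B}: scan cost=40, card=40
  {C}: scan cost=300, card=300
  {AE}: card=1000; try (A,hash)→700, (E,nl_idx)→1180, (E,merge)→2390, (A,nl_idx)→2500, (A,merge)→2620, (E,hash)→4040 …(+2); best=700 via (A,hash)
  {AD}: card=20; try (A,hash)→440, (A,nl_idx)→740, (D,merge)→1100, (A,merge)→1200, (D,hash)→1720, (D,nl)→2420 …(+1); best=440 via (A,hash)
  {BD}: card=960; try (B,hash)→720, (D,merge)→1280, (B,merge)→1360, (D,hash)→1760, (D,nl)→4840, (B,nl)→4920; best=720 via (B,hash)
  {BC}: card=2400; try (B,hash)→1080, (C,nl_idx)→2800, (C,merge)→3320, (B,merge)→3580, (C,hash)→5480, (C,nl)→12040 …(+1); best=1080 via (B,hash)
  {ADE}: card=1000; try (E,nl_idx)→1600, (E,merge)→2810, (D,hash)→3380, (E,hash)→4460, (E,nl)→5440, (D,merge)→12660 …(+1); best=1600 via (E,nl_idx)
  {ABD}: card=160; try (B,merge)→840, (B,hash)→940, (B,nl)→1240, (A,hash)→1880, (A,nl_idx)→5680, (A,merge)→11400 …(+1); best=840 via (B,merge)
  {BCD}: card=57600; try (D,hash)→5160, (C,hash)→7080, (C,merge)→14280, (D,merge)→33240, (C,nl_idx)→66960, (C,nl)→288720 …(+1); best=5160 via (D,hash)
  {ABDE}: card=8000; try (B,hash)→3080, (E,merge)→4530, (E,hash)→5000, (E,nl_idx)→10120, (B,merge)→12880, (E,nl)→40840 …(+1); best=3080 via (B,hash)
  {ABCD}: card=9600; try (C,merge)→5280, (C,hash)→6400, (C,nl_idx)→11880, (C,nl)→48840, (A,hash)→62960, (A,nl_idx)→302760 …(+2); best=5280 via (C,merge)
  {ABCDE}: card=480000; try (C,hash)→16480, (E,hash)→18880, (C,merge)→118080, (E,merge)→151530, (C,nl_idx)→555080, (E,nl_idx)→562080 …(+2); best=16480 via (C,hash)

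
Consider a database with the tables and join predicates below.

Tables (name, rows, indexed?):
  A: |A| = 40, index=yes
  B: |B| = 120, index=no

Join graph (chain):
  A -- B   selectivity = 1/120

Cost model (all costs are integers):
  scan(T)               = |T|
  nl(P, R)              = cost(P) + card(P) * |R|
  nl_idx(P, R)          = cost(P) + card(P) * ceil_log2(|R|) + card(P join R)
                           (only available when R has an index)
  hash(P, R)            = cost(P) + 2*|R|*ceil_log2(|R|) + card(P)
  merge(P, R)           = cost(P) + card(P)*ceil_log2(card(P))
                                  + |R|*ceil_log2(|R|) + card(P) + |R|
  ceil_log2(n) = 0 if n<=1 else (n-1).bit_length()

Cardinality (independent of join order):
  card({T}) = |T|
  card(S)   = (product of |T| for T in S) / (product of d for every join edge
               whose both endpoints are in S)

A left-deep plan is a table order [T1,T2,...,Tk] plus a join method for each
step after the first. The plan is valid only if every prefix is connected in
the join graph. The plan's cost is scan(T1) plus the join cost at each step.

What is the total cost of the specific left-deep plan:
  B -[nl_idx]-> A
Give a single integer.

step 1: scan B: cost=120, card=120
step 2: join A via nl_idx
    card(P join A) = 120*40/(120) = 40
    cost = 120 + 120*6 + 40 = 880

880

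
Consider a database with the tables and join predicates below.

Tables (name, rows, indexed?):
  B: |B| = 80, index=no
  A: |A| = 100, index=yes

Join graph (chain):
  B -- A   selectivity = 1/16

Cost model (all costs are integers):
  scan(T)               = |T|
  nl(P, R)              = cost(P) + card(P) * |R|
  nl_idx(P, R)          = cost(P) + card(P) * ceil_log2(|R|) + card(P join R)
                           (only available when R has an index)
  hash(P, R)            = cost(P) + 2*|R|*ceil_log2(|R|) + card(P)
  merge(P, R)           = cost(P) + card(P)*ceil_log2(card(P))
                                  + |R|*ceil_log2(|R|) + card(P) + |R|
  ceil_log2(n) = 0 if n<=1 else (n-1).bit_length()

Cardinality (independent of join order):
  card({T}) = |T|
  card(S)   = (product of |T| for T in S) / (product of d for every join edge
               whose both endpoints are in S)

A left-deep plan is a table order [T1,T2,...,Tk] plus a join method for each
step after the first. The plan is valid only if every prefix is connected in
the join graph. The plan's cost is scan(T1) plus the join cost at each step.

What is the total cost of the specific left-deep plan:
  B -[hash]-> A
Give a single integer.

step 1: scan B: cost=80, card=80
step 2: join A via hash
    card(P join A) = 80*100/(16) = 500
    cost = 80 + 2*100*7 + 80 = 1560

1560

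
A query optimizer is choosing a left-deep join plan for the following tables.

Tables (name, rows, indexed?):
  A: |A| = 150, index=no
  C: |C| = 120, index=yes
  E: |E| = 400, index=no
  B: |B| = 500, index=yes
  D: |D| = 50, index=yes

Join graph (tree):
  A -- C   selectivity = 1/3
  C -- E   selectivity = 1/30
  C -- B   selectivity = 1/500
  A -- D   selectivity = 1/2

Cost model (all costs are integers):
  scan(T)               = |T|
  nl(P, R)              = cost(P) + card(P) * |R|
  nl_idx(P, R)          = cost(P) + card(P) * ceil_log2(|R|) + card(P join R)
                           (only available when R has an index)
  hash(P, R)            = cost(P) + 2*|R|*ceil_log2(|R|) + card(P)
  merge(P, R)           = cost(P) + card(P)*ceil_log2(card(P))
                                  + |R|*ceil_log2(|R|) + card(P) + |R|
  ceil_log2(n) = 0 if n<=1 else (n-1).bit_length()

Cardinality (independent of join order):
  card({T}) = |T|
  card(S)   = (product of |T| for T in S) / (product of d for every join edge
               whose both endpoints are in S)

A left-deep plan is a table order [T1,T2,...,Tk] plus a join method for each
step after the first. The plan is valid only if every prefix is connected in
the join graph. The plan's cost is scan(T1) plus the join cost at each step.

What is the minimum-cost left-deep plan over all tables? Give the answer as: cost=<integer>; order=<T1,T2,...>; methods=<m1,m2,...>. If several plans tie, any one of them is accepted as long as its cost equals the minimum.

Selinger DP (subsets sized 1..n):
  {A}: scan cost=150, card=150
  {C}: scan cost=120, card=120
  {E}: scan cost=400, card=400
  {B}: scan cost=500, card=500
  {D}: scan cost=50, card=50
  {AC}: card=6000; try (C,hash)→1980, (A,merge)→2430, (C,merge)→2460, (A,hash)→2640, (C,nl_idx)→7200, (A,nl)→18120 …(+1); best=1980 via (C,hash)
  {AD}: card=3750; try (D,hash)→900, (A,merge)→1750, (D,merge)→1850, (A,hash)→2500, (D,nl_idx)→4800, (A,nl)→7550 …(+1); best=900 via (D,hash)
  {CE}: card=1600; try (C,hash)→2480, (C,nl_idx)→4800, (E,merge)→5080, (C,merge)→5360, (E,hash)→7440, (E,nl)→48120 …(+1); best=2480 via (C,hash)
  {BC}: card=120; try (B,nl_idx)→1320, (C,hash)→2680, (C,nl_idx)→4120, (B,merge)→6080, (C,merge)→6460, (B,hash)→9240 …(+2); best=1320 via (B,nl_idx)
  {ACE}: card=80000; try (A,hash)→6480, (E,hash)→15180, (A,merge)→23030, (E,merge)→89980, (A,nl)→242480, (E,nl)→2401980; best=6480 via (A,hash)
  {ABC}: card=6000; try (A,merge)→3630, (A,hash)→3840, (B,hash)→16980, (A,nl)→19320, (B,nl_idx)→61980, (B,merge)→90980 …(+1); best=3630 via (A,merge)
  {ACD}: card=150000; try (C,hash)→6330, (D,hash)→8580, (C,merge)→50610, (D,merge)→86330, (C,nl_idx)→177150, (D,nl_idx)→187980 …(+2); best=6330 via (C,hash)
  {BCE}: card=1600; try (E,merge)→6280, (E,hash)→8640, (B,hash)→13080, (B,nl_idx)→18480, (B,merge)→26680, (E,nl)→49320 …(+1); best=6280 via (E,merge)
  {ABCE}: card=80000; try (A,hash)→10280, (E,hash)→16830, (A,merge)→26830, (E,merge)→91630, (B,hash)→95480, (A,nl)→246280 …(+4); best=10280 via (A,hash)
  {ACDE}: card=2000000; try (D,hash)→87080, (E,hash)→163530, (D,merge)→1446830, (D,nl_idx)→2486480, (E,merge)→2860330, (D,nl)→4006480 …(+1); best=87080 via (D,hash)
  {ABCD}: card=150000; try (D,hash)→10230, (D,merge)→87980, (B,hash)→165330, (D,nl_idx)→189630, (D,nl)→303630, (B,nl_idx)→1506330 …(+2); best=10230 via (D,hash)
  {ABCDE}: card=2000000; try (D,hash)→90880, (E,hash)→167430, (D,merge)→1450630, (B,hash)→2096080, (D,nl_idx)→2490280, (E,merge)→2864230 …(+5); best=90880 via (D,hash)

cost=90880; order=C,B,E,A,D; methods=nl_idx,merge,hash,hash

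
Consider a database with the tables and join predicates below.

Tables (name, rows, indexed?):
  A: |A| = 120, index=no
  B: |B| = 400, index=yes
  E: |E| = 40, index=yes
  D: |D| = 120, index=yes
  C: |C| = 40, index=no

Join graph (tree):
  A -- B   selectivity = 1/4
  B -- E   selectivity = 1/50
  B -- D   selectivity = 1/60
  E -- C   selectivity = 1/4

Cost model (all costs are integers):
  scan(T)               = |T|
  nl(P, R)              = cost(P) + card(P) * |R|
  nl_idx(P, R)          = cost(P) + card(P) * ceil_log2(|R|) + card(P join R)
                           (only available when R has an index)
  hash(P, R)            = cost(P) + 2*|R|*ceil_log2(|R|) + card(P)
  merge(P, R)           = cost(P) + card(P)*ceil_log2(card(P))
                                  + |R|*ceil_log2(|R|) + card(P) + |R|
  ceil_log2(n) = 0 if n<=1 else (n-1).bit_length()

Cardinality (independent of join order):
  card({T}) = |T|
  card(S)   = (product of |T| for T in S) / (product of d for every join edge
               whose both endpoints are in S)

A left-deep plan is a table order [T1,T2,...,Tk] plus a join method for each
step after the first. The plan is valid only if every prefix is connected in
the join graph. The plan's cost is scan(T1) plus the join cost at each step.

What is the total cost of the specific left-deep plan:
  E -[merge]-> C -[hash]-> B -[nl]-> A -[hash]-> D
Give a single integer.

step 1: scan E: cost=40, card=40
step 2: join C via merge
    card(P join C) = 40*40/(4) = 400
    cost = 40 + 40*6 + 40*6 + 40 + 40 = 600
step 3: join B via hash
    card(P join B) = 400*400/(50) = 3200
    cost = 600 + 2*400*9 + 400 = 8200
step 4: join A via nl
    card(P join A) = 3200*120/(4) = 96000
    cost = 8200 + 3200*120 = 392200
step 5: join D via hash
    card(P join D) = 96000*120/(60) = 192000
    cost = 392200 + 2*120*7 + 96000 = 489880

489880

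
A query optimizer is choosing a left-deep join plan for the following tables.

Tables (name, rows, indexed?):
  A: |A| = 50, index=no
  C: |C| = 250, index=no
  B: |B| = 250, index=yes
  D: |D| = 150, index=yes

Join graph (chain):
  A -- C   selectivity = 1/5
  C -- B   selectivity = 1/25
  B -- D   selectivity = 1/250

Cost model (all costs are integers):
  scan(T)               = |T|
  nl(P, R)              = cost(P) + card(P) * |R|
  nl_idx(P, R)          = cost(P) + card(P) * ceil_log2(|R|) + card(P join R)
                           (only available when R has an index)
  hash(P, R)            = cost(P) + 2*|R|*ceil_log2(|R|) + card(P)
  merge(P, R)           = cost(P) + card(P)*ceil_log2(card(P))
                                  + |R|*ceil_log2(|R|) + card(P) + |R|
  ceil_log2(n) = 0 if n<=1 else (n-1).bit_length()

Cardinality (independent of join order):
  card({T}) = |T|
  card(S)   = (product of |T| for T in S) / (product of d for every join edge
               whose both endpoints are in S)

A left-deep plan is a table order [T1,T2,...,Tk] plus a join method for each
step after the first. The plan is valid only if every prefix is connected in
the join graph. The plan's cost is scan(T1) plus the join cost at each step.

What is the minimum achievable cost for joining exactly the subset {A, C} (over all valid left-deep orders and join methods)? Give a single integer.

Selinger DP over subsets of {A,C}:
  {A}: scan cost=50, card=50
  {C}: scan cost=250, card=250
  {AC}: card=2500; try (A,hash)→1100, (C,merge)→2650, (A,merge)→2850, (C,hash)→4100, (C,nl)→12550, (A,nl)→12750; best=1100 via (A,hash)

1100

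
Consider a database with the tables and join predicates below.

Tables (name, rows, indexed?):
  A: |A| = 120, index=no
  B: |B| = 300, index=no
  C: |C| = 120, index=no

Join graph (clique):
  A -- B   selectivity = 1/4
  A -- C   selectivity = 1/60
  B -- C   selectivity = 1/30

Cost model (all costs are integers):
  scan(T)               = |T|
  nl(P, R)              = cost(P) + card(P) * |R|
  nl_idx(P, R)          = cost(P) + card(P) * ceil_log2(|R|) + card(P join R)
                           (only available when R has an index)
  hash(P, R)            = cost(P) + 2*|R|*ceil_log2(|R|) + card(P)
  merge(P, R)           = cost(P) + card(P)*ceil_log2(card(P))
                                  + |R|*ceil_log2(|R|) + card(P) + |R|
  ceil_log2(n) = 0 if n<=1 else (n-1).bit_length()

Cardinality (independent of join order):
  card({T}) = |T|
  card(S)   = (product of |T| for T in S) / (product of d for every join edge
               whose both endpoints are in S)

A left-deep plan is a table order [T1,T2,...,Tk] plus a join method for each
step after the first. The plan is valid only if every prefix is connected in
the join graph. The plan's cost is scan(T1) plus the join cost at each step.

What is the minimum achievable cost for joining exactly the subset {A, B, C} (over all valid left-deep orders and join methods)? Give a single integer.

5160

Selinger DP over subsets of {A,B,C}:
  {A}: scan cost=120, card=120
  {B}: scan cost=300, card=300
  {C}: scan cost=120, card=120
  {AB}: card=9000; try (A,hash)→2280, (B,merge)→4080, (A,merge)→4260, (B,hash)→5640, (B,nl)→36120, (A,nl)→36300; best=2280 via (A,hash)
  {AC}: card=240; try (C,hash)→1920, (A,hash)→1920, (C,merge)→2040, (A,merge)→2040, (C,nl)→14520, (A,nl)→14520; best=1920 via (C,hash)
  {BC}: card=1200; try (C,hash)→2280, (B,merge)→4080, (C,merge)→4260, (B,hash)→5640, (B,nl)→36120, (C,nl)→36300; best=2280 via (C,hash)
  {ABC}: card=600; try (A,hash)→5160, (B,merge)→7080, (B,hash)→7560, (C,hash)→12960, (A,merge)→17640, (B,nl)→73920 …(+3); best=5160 via (A,hash)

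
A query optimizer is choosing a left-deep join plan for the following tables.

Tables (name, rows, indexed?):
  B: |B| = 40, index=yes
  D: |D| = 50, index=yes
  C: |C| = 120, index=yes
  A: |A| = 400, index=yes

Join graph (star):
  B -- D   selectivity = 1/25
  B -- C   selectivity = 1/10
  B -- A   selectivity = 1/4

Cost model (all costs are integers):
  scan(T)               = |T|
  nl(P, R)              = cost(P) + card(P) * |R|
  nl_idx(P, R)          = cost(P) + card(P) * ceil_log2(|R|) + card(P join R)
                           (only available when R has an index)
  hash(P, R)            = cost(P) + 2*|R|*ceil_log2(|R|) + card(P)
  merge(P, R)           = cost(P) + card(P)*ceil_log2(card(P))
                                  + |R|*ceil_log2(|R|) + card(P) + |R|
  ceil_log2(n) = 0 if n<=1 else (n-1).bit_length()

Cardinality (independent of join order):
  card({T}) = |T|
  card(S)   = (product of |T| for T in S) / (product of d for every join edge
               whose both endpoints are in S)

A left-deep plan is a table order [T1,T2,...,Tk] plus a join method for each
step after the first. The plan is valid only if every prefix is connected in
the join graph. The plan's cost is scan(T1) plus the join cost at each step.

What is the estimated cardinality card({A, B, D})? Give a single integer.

Tables in S: A(400), B(40), D(50)
Edges inside S: B-D(d=25), B-A(d=4)
numerator = 400 * 40 * 50 = 800000
denominator = 25 * 4 = 100
card(S) = 800000 / 100 = 8000

8000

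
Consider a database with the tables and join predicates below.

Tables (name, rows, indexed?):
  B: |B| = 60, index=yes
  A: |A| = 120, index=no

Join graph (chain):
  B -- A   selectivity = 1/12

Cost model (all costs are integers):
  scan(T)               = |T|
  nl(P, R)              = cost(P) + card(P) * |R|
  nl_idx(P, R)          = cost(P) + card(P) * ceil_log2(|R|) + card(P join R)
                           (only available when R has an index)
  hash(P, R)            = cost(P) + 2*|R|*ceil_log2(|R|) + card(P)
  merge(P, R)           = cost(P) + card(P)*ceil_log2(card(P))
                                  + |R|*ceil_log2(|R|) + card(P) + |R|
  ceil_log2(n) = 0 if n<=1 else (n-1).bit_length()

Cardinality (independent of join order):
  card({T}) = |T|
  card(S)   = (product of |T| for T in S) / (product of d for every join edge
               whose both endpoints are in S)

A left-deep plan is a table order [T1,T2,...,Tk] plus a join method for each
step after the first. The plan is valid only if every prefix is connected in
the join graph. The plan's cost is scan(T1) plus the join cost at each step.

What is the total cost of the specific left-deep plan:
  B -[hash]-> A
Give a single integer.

step 1: scan B: cost=60, card=60
step 2: join A via hash
    card(P join A) = 60*120/(12) = 600
    cost = 60 + 2*120*7 + 60 = 1800

1800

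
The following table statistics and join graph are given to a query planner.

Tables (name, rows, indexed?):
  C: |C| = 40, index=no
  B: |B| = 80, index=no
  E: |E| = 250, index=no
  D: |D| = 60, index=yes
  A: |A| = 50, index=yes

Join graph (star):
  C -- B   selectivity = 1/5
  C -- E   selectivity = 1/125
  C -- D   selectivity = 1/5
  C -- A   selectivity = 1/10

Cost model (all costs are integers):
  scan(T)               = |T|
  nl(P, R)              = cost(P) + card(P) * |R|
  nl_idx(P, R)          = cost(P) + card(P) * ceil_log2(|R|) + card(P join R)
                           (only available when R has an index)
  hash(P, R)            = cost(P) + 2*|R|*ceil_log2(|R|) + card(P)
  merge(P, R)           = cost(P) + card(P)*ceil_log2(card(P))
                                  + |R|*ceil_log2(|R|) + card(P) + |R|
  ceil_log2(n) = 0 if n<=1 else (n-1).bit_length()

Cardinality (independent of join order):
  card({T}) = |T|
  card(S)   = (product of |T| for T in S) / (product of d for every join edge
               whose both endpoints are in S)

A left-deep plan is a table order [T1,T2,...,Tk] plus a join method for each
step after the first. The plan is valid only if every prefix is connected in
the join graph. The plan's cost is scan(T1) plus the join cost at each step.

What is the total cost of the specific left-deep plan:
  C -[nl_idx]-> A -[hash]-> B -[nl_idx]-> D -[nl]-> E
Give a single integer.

step 1: scan C: cost=40, card=40
step 2: join A via nl_idx
    card(P join A) = 40*50/(10) = 200
    cost = 40 + 40*6 + 200 = 480
step 3: join B via hash
    card(P join B) = 200*80/(5) = 3200
    cost = 480 + 2*80*7 + 200 = 1800
step 4: join D via nl_idx
    card(P join D) = 3200*60/(5) = 38400
    cost = 1800 + 3200*6 + 38400 = 59400
step 5: join E via nl
    card(P join E) = 38400*250/(125) = 76800
    cost = 59400 + 38400*250 = 9659400

9659400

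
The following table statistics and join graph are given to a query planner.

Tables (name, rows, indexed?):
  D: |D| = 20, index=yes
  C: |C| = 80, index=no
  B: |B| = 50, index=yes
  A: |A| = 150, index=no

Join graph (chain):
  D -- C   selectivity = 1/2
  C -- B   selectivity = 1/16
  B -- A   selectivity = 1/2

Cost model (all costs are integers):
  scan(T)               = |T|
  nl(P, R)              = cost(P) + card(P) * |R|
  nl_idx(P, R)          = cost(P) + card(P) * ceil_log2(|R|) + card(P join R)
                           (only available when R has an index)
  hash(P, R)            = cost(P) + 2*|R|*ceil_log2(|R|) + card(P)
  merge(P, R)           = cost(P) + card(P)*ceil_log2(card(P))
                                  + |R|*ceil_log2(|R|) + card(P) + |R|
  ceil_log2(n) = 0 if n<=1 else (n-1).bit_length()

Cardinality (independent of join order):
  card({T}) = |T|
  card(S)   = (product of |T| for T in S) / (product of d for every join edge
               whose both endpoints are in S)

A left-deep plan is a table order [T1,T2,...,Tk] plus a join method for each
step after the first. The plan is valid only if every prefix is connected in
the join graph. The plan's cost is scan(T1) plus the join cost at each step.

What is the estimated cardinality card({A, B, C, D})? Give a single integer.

187500

Tables in S: A(150), B(50), C(80), D(20)
Edges inside S: D-C(d=2), C-B(d=16), B-A(d=2)
numerator = 150 * 50 * 80 * 20 = 12000000
denominator = 2 * 16 * 2 = 64
card(S) = 12000000 / 64 = 187500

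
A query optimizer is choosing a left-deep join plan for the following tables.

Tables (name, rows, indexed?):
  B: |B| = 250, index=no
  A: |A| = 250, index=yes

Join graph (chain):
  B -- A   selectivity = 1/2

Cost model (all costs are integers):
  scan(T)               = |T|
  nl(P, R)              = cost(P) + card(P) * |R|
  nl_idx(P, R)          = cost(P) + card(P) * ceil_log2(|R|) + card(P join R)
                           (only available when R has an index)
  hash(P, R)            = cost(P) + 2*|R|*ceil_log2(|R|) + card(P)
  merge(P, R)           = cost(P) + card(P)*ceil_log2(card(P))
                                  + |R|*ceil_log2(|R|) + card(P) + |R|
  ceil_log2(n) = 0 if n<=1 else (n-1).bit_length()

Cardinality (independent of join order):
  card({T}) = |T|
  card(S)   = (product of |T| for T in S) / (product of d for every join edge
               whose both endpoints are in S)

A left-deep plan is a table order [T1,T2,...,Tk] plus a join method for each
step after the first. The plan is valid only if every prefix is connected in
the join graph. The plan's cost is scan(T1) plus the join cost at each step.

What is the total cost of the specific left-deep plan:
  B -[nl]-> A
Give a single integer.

62750

step 1: scan B: cost=250, card=250
step 2: join A via nl
    card(P join A) = 250*250/(2) = 31250
    cost = 250 + 250*250 = 62750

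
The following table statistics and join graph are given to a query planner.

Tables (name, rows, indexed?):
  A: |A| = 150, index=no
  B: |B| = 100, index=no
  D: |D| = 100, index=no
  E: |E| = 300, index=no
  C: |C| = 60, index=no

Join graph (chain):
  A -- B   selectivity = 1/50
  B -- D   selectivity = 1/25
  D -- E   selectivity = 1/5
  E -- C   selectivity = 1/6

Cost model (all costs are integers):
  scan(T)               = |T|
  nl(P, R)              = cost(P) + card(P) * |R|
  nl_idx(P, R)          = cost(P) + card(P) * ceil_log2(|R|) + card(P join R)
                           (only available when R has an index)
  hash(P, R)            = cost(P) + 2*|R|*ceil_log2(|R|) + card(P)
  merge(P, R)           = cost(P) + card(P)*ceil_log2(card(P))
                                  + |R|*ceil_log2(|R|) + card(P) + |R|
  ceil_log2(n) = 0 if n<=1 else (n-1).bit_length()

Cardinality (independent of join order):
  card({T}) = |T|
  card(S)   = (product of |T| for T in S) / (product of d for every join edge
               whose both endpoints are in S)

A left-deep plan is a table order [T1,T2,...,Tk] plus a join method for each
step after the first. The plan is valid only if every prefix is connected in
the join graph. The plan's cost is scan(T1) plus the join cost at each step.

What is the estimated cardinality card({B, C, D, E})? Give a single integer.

240000

Tables in S: B(100), C(60), D(100), E(300)
Edges inside S: B-D(d=25), D-E(d=5), E-C(d=6)
numerator = 100 * 60 * 100 * 300 = 180000000
denominator = 25 * 5 * 6 = 750
card(S) = 180000000 / 750 = 240000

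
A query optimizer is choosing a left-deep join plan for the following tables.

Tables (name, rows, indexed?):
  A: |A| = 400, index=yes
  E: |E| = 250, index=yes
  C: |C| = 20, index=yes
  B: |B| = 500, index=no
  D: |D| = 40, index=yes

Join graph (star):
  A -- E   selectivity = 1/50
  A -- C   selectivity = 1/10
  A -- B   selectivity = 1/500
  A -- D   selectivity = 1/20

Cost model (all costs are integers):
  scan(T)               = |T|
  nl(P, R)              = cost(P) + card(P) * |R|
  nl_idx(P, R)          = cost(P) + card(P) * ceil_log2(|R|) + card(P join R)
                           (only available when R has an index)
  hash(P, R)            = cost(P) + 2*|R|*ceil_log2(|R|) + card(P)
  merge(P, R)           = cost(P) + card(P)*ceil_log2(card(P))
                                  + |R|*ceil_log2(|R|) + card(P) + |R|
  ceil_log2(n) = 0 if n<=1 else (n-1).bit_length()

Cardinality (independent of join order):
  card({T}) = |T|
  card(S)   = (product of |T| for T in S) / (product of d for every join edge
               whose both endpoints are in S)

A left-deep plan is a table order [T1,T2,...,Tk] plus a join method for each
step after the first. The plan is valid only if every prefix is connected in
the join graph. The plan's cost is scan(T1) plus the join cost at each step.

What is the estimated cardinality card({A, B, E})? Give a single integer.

Tables in S: A(400), B(500), E(250)
Edges inside S: A-E(d=50), A-B(d=500)
numerator = 400 * 500 * 250 = 50000000
denominator = 50 * 500 = 25000
card(S) = 50000000 / 25000 = 2000

2000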